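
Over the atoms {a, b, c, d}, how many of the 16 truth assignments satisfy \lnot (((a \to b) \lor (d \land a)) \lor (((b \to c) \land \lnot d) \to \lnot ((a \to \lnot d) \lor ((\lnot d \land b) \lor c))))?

Initial set: {\lnot (((a \to b) \lor (d \land a)) \lor (((b \to c) \land \lnot d) \to \lnot ((a \to \lnot d) \lor ((\lnot d \land b) \lor c))))}.
\lnot (((a \to b) \lor (d \land a)) \lor (((b \to c) \land \lnot d) \to \lnot ((a \to \lnot d) \lor ((\lnot d \land b) \lor c)))): α-rule — add \lnot ((a \to b) \lor (d \land a)), \lnot (((b \to c) \land \lnot d) \to \lnot ((a \to \lnot d) \lor ((\lnot d \land b) \lor c))).
\lnot ((a \to b) \lor (d \land a)): α-rule — add \lnot (a \to b), \lnot (d \land a).
\lnot (((b \to c) \land \lnot d) \to \lnot ((a \to \lnot d) \lor ((\lnot d \land b) \lor c))): α-rule — add ((b \to c) \land \lnot d), \lnot \lnot ((a \to \lnot d) \lor ((\lnot d \land b) \lor c)).
\lnot (a \to b): α-rule — add a, \lnot b.
((b \to c) \land \lnot d): α-rule — add (b \to c), \lnot d.
\lnot (d \land a): β-rule — branch into \lnot d  //  \lnot a.
  branch 1 (add \lnot d):
    \lnot \lnot ((a \to \lnot d) \lor ((\lnot d \land b) \lor c)): β-rule — branch into (a \to \lnot d)  //  ((\lnot d \land b) \lor c).
      branch 1.1 (add (a \to \lnot d)):
        (b \to c): β-rule — branch into \lnot b  //  c.
          branch 1.1.1 (add \lnot b):
            (a \to \lnot d): β-rule — branch into \lnot a  //  \lnot d.
              branch 1.1.1.1 (add \lnot a):
                × closes — contains both a and \lnot a.
              branch 1.1.1.2 (add \lnot d):
                ○ open, literals {a=true, b=false, d=false}.
          branch 1.1.2 (add c):
            (a \to \lnot d): β-rule — branch into \lnot a  //  \lnot d.
              branch 1.1.2.1 (add \lnot a):
                × closes — contains both a and \lnot a.
              branch 1.1.2.2 (add \lnot d):
                ○ open, literals {a=true, b=false, c=true, d=false}.
      branch 1.2 (add ((\lnot d \land b) \lor c)):
        (b \to c): β-rule — branch into \lnot b  //  c.
          branch 1.2.1 (add \lnot b):
            ((\lnot d \land b) \lor c): β-rule — branch into (\lnot d \land b)  //  c.
              branch 1.2.1.1 (add (\lnot d \land b)):
                (\lnot d \land b): α-rule — add \lnot d, b.
                × closes — contains both b and \lnot b.
              branch 1.2.1.2 (add c):
                ○ open, literals {a=true, b=false, c=true, d=false}.
          branch 1.2.2 (add c):
            ((\lnot d \land b) \lor c): β-rule — branch into (\lnot d \land b)  //  c.
              branch 1.2.2.1 (add (\lnot d \land b)):
                (\lnot d \land b): α-rule — add \lnot d, b.
                × closes — contains both b and \lnot b.
              branch 1.2.2.2 (add c):
                ○ open, literals {a=true, b=false, c=true, d=false}.
  branch 2 (add \lnot a):
    × closes — contains both a and \lnot a.
5 branches closed, 4 open.
Each open branch fixes some atoms; the unmentioned ones are free. Counting distinct full assignments: branch {a=true, b=false, d=false} (c) contributes 2 new; branch {a=true, b=false, c=true, d=false} (none free) contributes 0 new; branch {a=true, b=false, c=true, d=false} (none free) contributes 0 new; branch {a=true, b=false, c=true, d=false} (none free) contributes 0 new. Total: 2.

2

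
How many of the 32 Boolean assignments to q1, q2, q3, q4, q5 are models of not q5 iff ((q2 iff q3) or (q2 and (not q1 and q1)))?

Initial set: {T (not q5 iff ((q2 iff q3) or (q2 and (not q1 and q1))))}.
T (not q5 iff ((q2 iff q3) or (q2 and (not q1 and q1)))): β-rule — branch into T not q5, T ((q2 iff q3) or (q2 and (not q1 and q1)))  //  F not q5, F ((q2 iff q3) or (q2 and (not q1 and q1))).
  branch 1 (add T not q5, T ((q2 iff q3) or (q2 and (not q1 and q1)))):
    T ((q2 iff q3) or (q2 and (not q1 and q1))): β-rule — branch into T (q2 iff q3)  //  T (q2 and (not q1 and q1)).
      branch 1.1 (add T (q2 iff q3)):
        T (q2 iff q3): β-rule — branch into T q2, T q3  //  F q2, F q3.
          branch 1.1.1 (add T q2, T q3):
            ○ open, literals {q2=T, q3=T, q5=F}.
          branch 1.1.2 (add F q2, F q3):
            ○ open, literals {q2=F, q3=F, q5=F}.
      branch 1.2 (add T (q2 and (not q1 and q1))):
        T (q2 and (not q1 and q1)): α-rule — add T q2, T (not q1 and q1).
        T (not q1 and q1): α-rule — add T not q1, T q1.
        × closes — contains both q1 and not q1.
  branch 2 (add F not q5, F ((q2 iff q3) or (q2 and (not q1 and q1)))):
    F ((q2 iff q3) or (q2 and (not q1 and q1))): α-rule — add F (q2 iff q3), F (q2 and (not q1 and q1)).
    F (q2 iff q3): β-rule — branch into T q2, F q3  //  F q2, T q3.
      branch 2.1 (add T q2, F q3):
        F (q2 and (not q1 and q1)): β-rule — branch into F q2  //  F (not q1 and q1).
          branch 2.1.1 (add F q2):
            × closes — contains both q2 and not q2.
          branch 2.1.2 (add F (not q1 and q1)):
            F (not q1 and q1): β-rule — branch into F not q1  //  F q1.
              branch 2.1.2.1 (add F not q1):
                ○ open, literals {q1=T, q2=T, q3=F, q5=T}.
              branch 2.1.2.2 (add F q1):
                ○ open, literals {q1=F, q2=T, q3=F, q5=T}.
      branch 2.2 (add F q2, T q3):
        F (q2 and (not q1 and q1)): β-rule — branch into F q2  //  F (not q1 and q1).
          branch 2.2.1 (add F q2):
            ○ open, literals {q2=F, q3=T, q5=T}.
          branch 2.2.2 (add F (not q1 and q1)):
            F (not q1 and q1): β-rule — branch into F not q1  //  F q1.
              branch 2.2.2.1 (add F not q1):
                ○ open, literals {q1=T, q2=F, q3=T, q5=T}.
              branch 2.2.2.2 (add F q1):
                ○ open, literals {q1=F, q2=F, q3=T, q5=T}.
2 branches closed, 7 open.
Each open branch fixes some atoms; the unmentioned ones are free. Counting distinct full assignments: branch {q2=T, q3=T, q5=F} (q1, q4) contributes 4 new; branch {q2=F, q3=F, q5=F} (q1, q4) contributes 4 new; branch {q1=T, q2=T, q3=F, q5=T} (q4) contributes 2 new; branch {q1=F, q2=T, q3=F, q5=T} (q4) contributes 2 new; branch {q2=F, q3=T, q5=T} (q1, q4) contributes 4 new; branch {q1=T, q2=F, q3=T, q5=T} (q4) contributes 0 new; branch {q1=F, q2=F, q3=T, q5=T} (q4) contributes 0 new. Total: 16.

16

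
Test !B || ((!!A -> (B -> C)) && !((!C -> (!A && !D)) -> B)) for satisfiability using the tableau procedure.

Satisfiable

Initial set: {(!B || ((!!A -> (B -> C)) && !((!C -> (!A && !D)) -> B)))}.
(!B || ((!!A -> (B -> C)) && !((!C -> (!A && !D)) -> B))): β-rule — branch into !B  //  ((!!A -> (B -> C)) && !((!C -> (!A && !D)) -> B)).
  branch 1 (add !B):
    ○ open, literals {B=false}.
  branch 2 (add ((!!A -> (B -> C)) && !((!C -> (!A && !D)) -> B))):
    ((!!A -> (B -> C)) && !((!C -> (!A && !D)) -> B)): α-rule — add (!!A -> (B -> C)), !((!C -> (!A && !D)) -> B).
    !((!C -> (!A && !D)) -> B): α-rule — add (!C -> (!A && !D)), !B.
    (!!A -> (B -> C)): β-rule — branch into !!!A  //  (B -> C).
      branch 2.1 (add !!!A):
        !!!A: drop double negation, giving !A.
        (!C -> (!A && !D)): β-rule — branch into !!C  //  (!A && !D).
          branch 2.1.1 (add !!C):
            ○ open, literals {A=false, B=false, C=true}.
          branch 2.1.2 (add (!A && !D)):
            (!A && !D): α-rule — add !A, !D.
            ○ open, literals {A=false, B=false, D=false}.
      branch 2.2 (add (B -> C)):
        (!C -> (!A && !D)): β-rule — branch into !!C  //  (!A && !D).
          branch 2.2.1 (add !!C):
            (B -> C): β-rule — branch into !B  //  C.
              branch 2.2.1.1 (add !B):
                ○ open, literals {B=false, C=true}.
              branch 2.2.1.2 (add C):
                ○ open, literals {B=false, C=true}.
          branch 2.2.2 (add (!A && !D)):
            (!A && !D): α-rule — add !A, !D.
            (B -> C): β-rule — branch into !B  //  C.
              branch 2.2.2.1 (add !B):
                ○ open, literals {A=false, B=false, D=false}.
              branch 2.2.2.2 (add C):
                ○ open, literals {A=false, B=false, C=true, D=false}.
0 branches closed, 7 open.
An open branch gives a satisfying assignment: B=false.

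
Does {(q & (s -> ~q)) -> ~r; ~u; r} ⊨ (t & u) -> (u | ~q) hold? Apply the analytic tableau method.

Yes

Initial set: {((q & (s -> ~q)) -> ~r); ~u; r; ~((t & u) -> (u | ~q))}.
~((t & u) -> (u | ~q)): α-rule — add (t & u), ~(u | ~q).
(t & u): α-rule — add t, u.
× closes — contains both u and ~u.
All 1 branch closes.
Every branch closed, so the premises entail the conclusion.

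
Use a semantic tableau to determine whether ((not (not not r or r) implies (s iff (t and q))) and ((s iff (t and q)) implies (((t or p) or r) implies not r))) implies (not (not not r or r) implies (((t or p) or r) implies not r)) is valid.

Assume the negation and expand:
Initial set: {not (((not (not not r or r) implies (s iff (t and q))) and ((s iff (t and q)) implies (((t or p) or r) implies not r))) implies (not (not not r or r) implies (((t or p) or r) implies not r)))}.
not (((not (not not r or r) implies (s iff (t and q))) and ((s iff (t and q)) implies (((t or p) or r) implies not r))) implies (not (not not r or r) implies (((t or p) or r) implies not r))): α-rule — add ((not (not not r or r) implies (s iff (t and q))) and ((s iff (t and q)) implies (((t or p) or r) implies not r))), not (not (not not r or r) implies (((t or p) or r) implies not r)).
((not (not not r or r) implies (s iff (t and q))) and ((s iff (t and q)) implies (((t or p) or r) implies not r))): α-rule — add (not (not not r or r) implies (s iff (t and q))), ((s iff (t and q)) implies (((t or p) or r) implies not r)).
not (not (not not r or r) implies (((t or p) or r) implies not r)): α-rule — add not (not not r or r), not (((t or p) or r) implies not r).
not (not not r or r): α-rule — add not not not r, not r.
not (((t or p) or r) implies not r): α-rule — add ((t or p) or r), not not r.
× closes — contains both r and not r.
All 1 branch closes.
Every branch closed, so the negation is unsatisfiable and the formula is valid.

Valid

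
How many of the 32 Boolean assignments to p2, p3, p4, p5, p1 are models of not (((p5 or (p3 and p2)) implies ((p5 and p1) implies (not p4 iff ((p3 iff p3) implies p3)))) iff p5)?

Initial set: {not (((p5 or (p3 and p2)) implies ((p5 and p1) implies (not p4 iff ((p3 iff p3) implies p3)))) iff p5)}.
not (((p5 or (p3 and p2)) implies ((p5 and p1) implies (not p4 iff ((p3 iff p3) implies p3)))) iff p5): β-rule — branch into ((p5 or (p3 and p2)) implies ((p5 and p1) implies (not p4 iff ((p3 iff p3) implies p3)))), not p5  //  not ((p5 or (p3 and p2)) implies ((p5 and p1) implies (not p4 iff ((p3 iff p3) implies p3)))), p5.
  branch 1 (add ((p5 or (p3 and p2)) implies ((p5 and p1) implies (not p4 iff ((p3 iff p3) implies p3)))), not p5):
    ((p5 or (p3 and p2)) implies ((p5 and p1) implies (not p4 iff ((p3 iff p3) implies p3)))): β-rule — branch into not (p5 or (p3 and p2))  //  ((p5 and p1) implies (not p4 iff ((p3 iff p3) implies p3))).
      branch 1.1 (add not (p5 or (p3 and p2))):
        not (p5 or (p3 and p2)): α-rule — add not p5, not (p3 and p2).
        not (p3 and p2): β-rule — branch into not p3  //  not p2.
          branch 1.1.1 (add not p3):
            ○ open, literals {p3=0, p5=0}.
          branch 1.1.2 (add not p2):
            ○ open, literals {p2=0, p5=0}.
      branch 1.2 (add ((p5 and p1) implies (not p4 iff ((p3 iff p3) implies p3)))):
        ((p5 and p1) implies (not p4 iff ((p3 iff p3) implies p3))): β-rule — branch into not (p5 and p1)  //  (not p4 iff ((p3 iff p3) implies p3)).
          branch 1.2.1 (add not (p5 and p1)):
            not (p5 and p1): β-rule — branch into not p5  //  not p1.
              branch 1.2.1.1 (add not p5):
                ○ open, literals {p5=0}.
              branch 1.2.1.2 (add not p1):
                ○ open, literals {p1=0, p5=0}.
          branch 1.2.2 (add (not p4 iff ((p3 iff p3) implies p3))):
            (not p4 iff ((p3 iff p3) implies p3)): β-rule — branch into not p4, ((p3 iff p3) implies p3)  //  not not p4, not ((p3 iff p3) implies p3).
              branch 1.2.2.1 (add not p4, ((p3 iff p3) implies p3)):
                ((p3 iff p3) implies p3): β-rule — branch into not (p3 iff p3)  //  p3.
                  branch 1.2.2.1.1 (add not (p3 iff p3)):
                    not (p3 iff p3): β-rule — branch into p3, not p3  //  not p3, p3.
                      branch 1.2.2.1.1.1 (add p3, not p3):
                        × closes — contains both p3 and not p3.
                      branch 1.2.2.1.1.2 (add not p3, p3):
                        × closes — contains both p3 and not p3.
                  branch 1.2.2.1.2 (add p3):
                    ○ open, literals {p3=1, p4=0, p5=0}.
              branch 1.2.2.2 (add not not p4, not ((p3 iff p3) implies p3)):
                not ((p3 iff p3) implies p3): α-rule — add (p3 iff p3), not p3.
                (p3 iff p3): β-rule — branch into p3, p3  //  not p3, not p3.
                  branch 1.2.2.2.1 (add p3, p3):
                    × closes — contains both p3 and not p3.
                  branch 1.2.2.2.2 (add not p3, not p3):
                    ○ open, literals {p3=0, p4=1, p5=0}.
  branch 2 (add not ((p5 or (p3 and p2)) implies ((p5 and p1) implies (not p4 iff ((p3 iff p3) implies p3)))), p5):
    not ((p5 or (p3 and p2)) implies ((p5 and p1) implies (not p4 iff ((p3 iff p3) implies p3)))): α-rule — add (p5 or (p3 and p2)), not ((p5 and p1) implies (not p4 iff ((p3 iff p3) implies p3))).
    not ((p5 and p1) implies (not p4 iff ((p3 iff p3) implies p3))): α-rule — add (p5 and p1), not (not p4 iff ((p3 iff p3) implies p3)).
    (p5 and p1): α-rule — add p5, p1.
    (p5 or (p3 and p2)): β-rule — branch into p5  //  (p3 and p2).
      branch 2.1 (add p5):
        not (not p4 iff ((p3 iff p3) implies p3)): β-rule — branch into not p4, not ((p3 iff p3) implies p3)  //  not not p4, ((p3 iff p3) implies p3).
          branch 2.1.1 (add not p4, not ((p3 iff p3) implies p3)):
            not ((p3 iff p3) implies p3): α-rule — add (p3 iff p3), not p3.
            (p3 iff p3): β-rule — branch into p3, p3  //  not p3, not p3.
              branch 2.1.1.1 (add p3, p3):
                × closes — contains both p3 and not p3.
              branch 2.1.1.2 (add not p3, not p3):
                ○ open, literals {p1=1, p3=0, p4=0, p5=1}.
          branch 2.1.2 (add not not p4, ((p3 iff p3) implies p3)):
            ((p3 iff p3) implies p3): β-rule — branch into not (p3 iff p3)  //  p3.
              branch 2.1.2.1 (add not (p3 iff p3)):
                not (p3 iff p3): β-rule — branch into p3, not p3  //  not p3, p3.
                  branch 2.1.2.1.1 (add p3, not p3):
                    × closes — contains both p3 and not p3.
                  branch 2.1.2.1.2 (add not p3, p3):
                    × closes — contains both p3 and not p3.
              branch 2.1.2.2 (add p3):
                ○ open, literals {p1=1, p3=1, p4=1, p5=1}.
      branch 2.2 (add (p3 and p2)):
        (p3 and p2): α-rule — add p3, p2.
        not (not p4 iff ((p3 iff p3) implies p3)): β-rule — branch into not p4, not ((p3 iff p3) implies p3)  //  not not p4, ((p3 iff p3) implies p3).
          branch 2.2.1 (add not p4, not ((p3 iff p3) implies p3)):
            not ((p3 iff p3) implies p3): α-rule — add (p3 iff p3), not p3.
            × closes — contains both p3 and not p3.
          branch 2.2.2 (add not not p4, ((p3 iff p3) implies p3)):
            ((p3 iff p3) implies p3): β-rule — branch into not (p3 iff p3)  //  p3.
              branch 2.2.2.1 (add not (p3 iff p3)):
                not (p3 iff p3): β-rule — branch into p3, not p3  //  not p3, p3.
                  branch 2.2.2.1.1 (add p3, not p3):
                    × closes — contains both p3 and not p3.
                  branch 2.2.2.1.2 (add not p3, p3):
                    × closes — contains both p3 and not p3.
              branch 2.2.2.2 (add p3):
                ○ open, literals {p1=1, p2=1, p3=1, p4=1, p5=1}.
9 branches closed, 9 open.
Each open branch fixes some atoms; the unmentioned ones are free. Counting distinct full assignments: branch {p3=0, p5=0} (p2, p4, p1) contributes 8 new; branch {p2=0, p5=0} (p3, p4, p1) contributes 4 new; branch {p5=0} (p2, p3, p4, p1) contributes 4 new; branch {p1=0, p5=0} (p2, p3, p4) contributes 0 new; branch {p3=1, p4=0, p5=0} (p2, p1) contributes 0 new; branch {p3=0, p4=1, p5=0} (p2, p1) contributes 0 new; branch {p1=1, p3=0, p4=0, p5=1} (p2) contributes 2 new; branch {p1=1, p3=1, p4=1, p5=1} (p2) contributes 2 new; branch {p1=1, p2=1, p3=1, p4=1, p5=1} (none free) contributes 0 new. Total: 20.

20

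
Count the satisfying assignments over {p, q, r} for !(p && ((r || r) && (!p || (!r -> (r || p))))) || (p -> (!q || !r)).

7

Initial set: {T (!(p && ((r || r) && (!p || (!r -> (r || p))))) || (p -> (!q || !r)))}.
T (!(p && ((r || r) && (!p || (!r -> (r || p))))) || (p -> (!q || !r))): β-rule — branch into T !(p && ((r || r) && (!p || (!r -> (r || p)))))  //  T (p -> (!q || !r)).
  branch 1 (add T !(p && ((r || r) && (!p || (!r -> (r || p)))))):
    T !(p && ((r || r) && (!p || (!r -> (r || p))))): β-rule — branch into F p  //  F ((r || r) && (!p || (!r -> (r || p)))).
      branch 1.1 (add F p):
        ○ open, literals {p=0}.
      branch 1.2 (add F ((r || r) && (!p || (!r -> (r || p))))):
        F ((r || r) && (!p || (!r -> (r || p)))): β-rule — branch into F (r || r)  //  F (!p || (!r -> (r || p))).
          branch 1.2.1 (add F (r || r)):
            F (r || r): α-rule — add F r, F r.
            ○ open, literals {r=0}.
          branch 1.2.2 (add F (!p || (!r -> (r || p)))):
            F (!p || (!r -> (r || p))): α-rule — add F !p, F (!r -> (r || p)).
            F (!r -> (r || p)): α-rule — add T !r, F (r || p).
            F (r || p): α-rule — add F r, F p.
            × closes — contains both p and !p.
  branch 2 (add T (p -> (!q || !r))):
    T (p -> (!q || !r)): β-rule — branch into F p  //  T (!q || !r).
      branch 2.1 (add F p):
        ○ open, literals {p=0}.
      branch 2.2 (add T (!q || !r)):
        T (!q || !r): β-rule — branch into T !q  //  T !r.
          branch 2.2.1 (add T !q):
            ○ open, literals {q=0}.
          branch 2.2.2 (add T !r):
            ○ open, literals {r=0}.
1 branch closed, 5 open.
Each open branch fixes some atoms; the unmentioned ones are free. Counting distinct full assignments: branch {p=0} (q, r) contributes 4 new; branch {r=0} (p, q) contributes 2 new; branch {p=0} (q, r) contributes 0 new; branch {q=0} (p, r) contributes 1 new; branch {r=0} (p, q) contributes 0 new. Total: 7.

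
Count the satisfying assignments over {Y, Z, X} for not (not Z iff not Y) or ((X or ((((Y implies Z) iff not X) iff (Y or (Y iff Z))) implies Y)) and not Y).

Initial set: {(not (not Z iff not Y) or ((X or ((((Y implies Z) iff not X) iff (Y or (Y iff Z))) implies Y)) and not Y))}.
(not (not Z iff not Y) or ((X or ((((Y implies Z) iff not X) iff (Y or (Y iff Z))) implies Y)) and not Y)): β-rule — branch into not (not Z iff not Y)  //  ((X or ((((Y implies Z) iff not X) iff (Y or (Y iff Z))) implies Y)) and not Y).
  branch 1 (add not (not Z iff not Y)):
    not (not Z iff not Y): β-rule — branch into not Z, not not Y  //  not not Z, not Y.
      branch 1.1 (add not Z, not not Y):
        ○ open, literals {Y=T, Z=F}.
      branch 1.2 (add not not Z, not Y):
        ○ open, literals {Y=F, Z=T}.
  branch 2 (add ((X or ((((Y implies Z) iff not X) iff (Y or (Y iff Z))) implies Y)) and not Y)):
    ((X or ((((Y implies Z) iff not X) iff (Y or (Y iff Z))) implies Y)) and not Y): α-rule — add (X or ((((Y implies Z) iff not X) iff (Y or (Y iff Z))) implies Y)), not Y.
    (X or ((((Y implies Z) iff not X) iff (Y or (Y iff Z))) implies Y)): β-rule — branch into X  //  ((((Y implies Z) iff not X) iff (Y or (Y iff Z))) implies Y).
      branch 2.1 (add X):
        ○ open, literals {X=T, Y=F}.
      branch 2.2 (add ((((Y implies Z) iff not X) iff (Y or (Y iff Z))) implies Y)):
        ((((Y implies Z) iff not X) iff (Y or (Y iff Z))) implies Y): β-rule — branch into not (((Y implies Z) iff not X) iff (Y or (Y iff Z)))  //  Y.
          branch 2.2.1 (add not (((Y implies Z) iff not X) iff (Y or (Y iff Z)))):
            not (((Y implies Z) iff not X) iff (Y or (Y iff Z))): β-rule — branch into ((Y implies Z) iff not X), not (Y or (Y iff Z))  //  not ((Y implies Z) iff not X), (Y or (Y iff Z)).
              branch 2.2.1.1 (add ((Y implies Z) iff not X), not (Y or (Y iff Z))):
                not (Y or (Y iff Z)): α-rule — add not Y, not (Y iff Z).
                ((Y implies Z) iff not X): β-rule — branch into (Y implies Z), not X  //  not (Y implies Z), not not X.
                  branch 2.2.1.1.1 (add (Y implies Z), not X):
                    not (Y iff Z): β-rule — branch into Y, not Z  //  not Y, Z.
                      branch 2.2.1.1.1.1 (add Y, not Z):
                        × closes — contains both Y and not Y.
                      branch 2.2.1.1.1.2 (add not Y, Z):
                        (Y implies Z): β-rule — branch into not Y  //  Z.
                          branch 2.2.1.1.1.2.1 (add not Y):
                            ○ open, literals {X=F, Y=F, Z=T}.
                          branch 2.2.1.1.1.2.2 (add Z):
                            ○ open, literals {X=F, Y=F, Z=T}.
                  branch 2.2.1.1.2 (add not (Y implies Z), not not X):
                    not (Y implies Z): α-rule — add Y, not Z.
                    × closes — contains both Y and not Y.
              branch 2.2.1.2 (add not ((Y implies Z) iff not X), (Y or (Y iff Z))):
                not ((Y implies Z) iff not X): β-rule — branch into (Y implies Z), not not X  //  not (Y implies Z), not X.
                  branch 2.2.1.2.1 (add (Y implies Z), not not X):
                    (Y or (Y iff Z)): β-rule — branch into Y  //  (Y iff Z).
                      branch 2.2.1.2.1.1 (add Y):
                        × closes — contains both Y and not Y.
                      branch 2.2.1.2.1.2 (add (Y iff Z)):
                        (Y implies Z): β-rule — branch into not Y  //  Z.
                          branch 2.2.1.2.1.2.1 (add not Y):
                            (Y iff Z): β-rule — branch into Y, Z  //  not Y, not Z.
                              branch 2.2.1.2.1.2.1.1 (add Y, Z):
                                × closes — contains both Y and not Y.
                              branch 2.2.1.2.1.2.1.2 (add not Y, not Z):
                                ○ open, literals {X=T, Y=F, Z=F}.
                          branch 2.2.1.2.1.2.2 (add Z):
                            (Y iff Z): β-rule — branch into Y, Z  //  not Y, not Z.
                              branch 2.2.1.2.1.2.2.1 (add Y, Z):
                                × closes — contains both Y and not Y.
                              branch 2.2.1.2.1.2.2.2 (add not Y, not Z):
                                × closes — contains both Z and not Z.
                  branch 2.2.1.2.2 (add not (Y implies Z), not X):
                    not (Y implies Z): α-rule — add Y, not Z.
                    × closes — contains both Y and not Y.
          branch 2.2.2 (add Y):
            × closes — contains both Y and not Y.
8 branches closed, 6 open.
Each open branch fixes some atoms; the unmentioned ones are free. Counting distinct full assignments: branch {Y=T, Z=F} (X) contributes 2 new; branch {Y=F, Z=T} (X) contributes 2 new; branch {X=T, Y=F} (Z) contributes 1 new; branch {X=F, Y=F, Z=T} (none free) contributes 0 new; branch {X=F, Y=F, Z=T} (none free) contributes 0 new; branch {X=T, Y=F, Z=F} (none free) contributes 0 new. Total: 5.

5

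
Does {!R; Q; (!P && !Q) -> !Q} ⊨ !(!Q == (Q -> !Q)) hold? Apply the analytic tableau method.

No

Initial set: {!R; Q; ((!P && !Q) -> !Q); !!(!Q == (Q -> !Q))}.
((!P && !Q) -> !Q): β-rule — branch into !(!P && !Q)  //  !Q.
  branch 1 (add !(!P && !Q)):
    !!(!Q == (Q -> !Q)): β-rule — branch into !Q, (Q -> !Q)  //  !!Q, !(Q -> !Q).
      branch 1.1 (add !Q, (Q -> !Q)):
        × closes — contains both Q and !Q.
      branch 1.2 (add !!Q, !(Q -> !Q)):
        !(Q -> !Q): α-rule — add Q, !!Q.
        !(!P && !Q): β-rule — branch into !!P  //  !!Q.
          branch 1.2.1 (add !!P):
            ○ open, literals {P=1, Q=1, R=0}.
          branch 1.2.2 (add !!Q):
            ○ open, literals {Q=1, R=0}.
  branch 2 (add !Q):
    × closes — contains both Q and !Q.
2 branches closed, 2 open.
An open branch gives a countermodel: P=1, Q=1, R=0 (unmentioned atoms arbitrary); the premises hold there but the conclusion fails.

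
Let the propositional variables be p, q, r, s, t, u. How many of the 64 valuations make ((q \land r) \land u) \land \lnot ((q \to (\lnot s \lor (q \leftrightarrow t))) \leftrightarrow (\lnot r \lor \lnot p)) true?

4

Initial set: {T (((q \land r) \land u) \land \lnot ((q \to (\lnot s \lor (q \leftrightarrow t))) \leftrightarrow (\lnot r \lor \lnot p)))}.
T (((q \land r) \land u) \land \lnot ((q \to (\lnot s \lor (q \leftrightarrow t))) \leftrightarrow (\lnot r \lor \lnot p))): α-rule — add T ((q \land r) \land u), T \lnot ((q \to (\lnot s \lor (q \leftrightarrow t))) \leftrightarrow (\lnot r \lor \lnot p)).
T ((q \land r) \land u): α-rule — add T (q \land r), T u.
T (q \land r): α-rule — add T q, T r.
T \lnot ((q \to (\lnot s \lor (q \leftrightarrow t))) \leftrightarrow (\lnot r \lor \lnot p)): β-rule — branch into T (q \to (\lnot s \lor (q \leftrightarrow t))), F (\lnot r \lor \lnot p)  //  F (q \to (\lnot s \lor (q \leftrightarrow t))), T (\lnot r \lor \lnot p).
  branch 1 (add T (q \to (\lnot s \lor (q \leftrightarrow t))), F (\lnot r \lor \lnot p)):
    F (\lnot r \lor \lnot p): α-rule — add F \lnot r, F \lnot p.
    T (q \to (\lnot s \lor (q \leftrightarrow t))): β-rule — branch into F q  //  T (\lnot s \lor (q \leftrightarrow t)).
      branch 1.1 (add F q):
        × closes — contains both q and \lnot q.
      branch 1.2 (add T (\lnot s \lor (q \leftrightarrow t))):
        T (\lnot s \lor (q \leftrightarrow t)): β-rule — branch into T \lnot s  //  T (q \leftrightarrow t).
          branch 1.2.1 (add T \lnot s):
            ○ open, literals {p=true, q=true, r=true, s=false, u=true}.
          branch 1.2.2 (add T (q \leftrightarrow t)):
            T (q \leftrightarrow t): β-rule — branch into T q, T t  //  F q, F t.
              branch 1.2.2.1 (add T q, T t):
                ○ open, literals {p=true, q=true, r=true, t=true, u=true}.
              branch 1.2.2.2 (add F q, F t):
                × closes — contains both q and \lnot q.
  branch 2 (add F (q \to (\lnot s \lor (q \leftrightarrow t))), T (\lnot r \lor \lnot p)):
    F (q \to (\lnot s \lor (q \leftrightarrow t))): α-rule — add T q, F (\lnot s \lor (q \leftrightarrow t)).
    F (\lnot s \lor (q \leftrightarrow t)): α-rule — add F \lnot s, F (q \leftrightarrow t).
    T (\lnot r \lor \lnot p): β-rule — branch into T \lnot r  //  T \lnot p.
      branch 2.1 (add T \lnot r):
        × closes — contains both r and \lnot r.
      branch 2.2 (add T \lnot p):
        F (q \leftrightarrow t): β-rule — branch into T q, F t  //  F q, T t.
          branch 2.2.1 (add T q, F t):
            ○ open, literals {p=false, q=true, r=true, s=true, t=false, u=true}.
          branch 2.2.2 (add F q, T t):
            × closes — contains both q and \lnot q.
4 branches closed, 3 open.
Each open branch fixes some atoms; the unmentioned ones are free. Counting distinct full assignments: branch {p=true, q=true, r=true, s=false, u=true} (t) contributes 2 new; branch {p=true, q=true, r=true, t=true, u=true} (s) contributes 1 new; branch {p=false, q=true, r=true, s=true, t=false, u=true} (none free) contributes 1 new. Total: 4.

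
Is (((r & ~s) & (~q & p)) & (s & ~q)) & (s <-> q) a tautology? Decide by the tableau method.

Not valid

Assume the negation and expand:
Initial set: {~((((r & ~s) & (~q & p)) & (s & ~q)) & (s <-> q))}.
~((((r & ~s) & (~q & p)) & (s & ~q)) & (s <-> q)): β-rule — branch into ~(((r & ~s) & (~q & p)) & (s & ~q))  //  ~(s <-> q).
  branch 1 (add ~(((r & ~s) & (~q & p)) & (s & ~q))):
    ~(((r & ~s) & (~q & p)) & (s & ~q)): β-rule — branch into ~((r & ~s) & (~q & p))  //  ~(s & ~q).
      branch 1.1 (add ~((r & ~s) & (~q & p))):
        ~((r & ~s) & (~q & p)): β-rule — branch into ~(r & ~s)  //  ~(~q & p).
          branch 1.1.1 (add ~(r & ~s)):
            ~(r & ~s): β-rule — branch into ~r  //  ~~s.
              branch 1.1.1.1 (add ~r):
                ○ open, literals {r=F}.
              branch 1.1.1.2 (add ~~s):
                ○ open, literals {s=T}.
          branch 1.1.2 (add ~(~q & p)):
            ~(~q & p): β-rule — branch into ~~q  //  ~p.
              branch 1.1.2.1 (add ~~q):
                ○ open, literals {q=T}.
              branch 1.1.2.2 (add ~p):
                ○ open, literals {p=F}.
      branch 1.2 (add ~(s & ~q)):
        ~(s & ~q): β-rule — branch into ~s  //  ~~q.
          branch 1.2.1 (add ~s):
            ○ open, literals {s=F}.
          branch 1.2.2 (add ~~q):
            ○ open, literals {q=T}.
  branch 2 (add ~(s <-> q)):
    ~(s <-> q): β-rule — branch into s, ~q  //  ~s, q.
      branch 2.1 (add s, ~q):
        ○ open, literals {q=F, s=T}.
      branch 2.2 (add ~s, q):
        ○ open, literals {q=T, s=F}.
0 branches closed, 8 open.
An open branch gives a countermodel: r=F (unmentioned atoms arbitrary); under it the original formula is false.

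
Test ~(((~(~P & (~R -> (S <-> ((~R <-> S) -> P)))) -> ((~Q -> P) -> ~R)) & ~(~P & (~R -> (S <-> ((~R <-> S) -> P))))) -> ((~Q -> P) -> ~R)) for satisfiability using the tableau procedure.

Initial set: {~(((~(~P & (~R -> (S <-> ((~R <-> S) -> P)))) -> ((~Q -> P) -> ~R)) & ~(~P & (~R -> (S <-> ((~R <-> S) -> P))))) -> ((~Q -> P) -> ~R))}.
~(((~(~P & (~R -> (S <-> ((~R <-> S) -> P)))) -> ((~Q -> P) -> ~R)) & ~(~P & (~R -> (S <-> ((~R <-> S) -> P))))) -> ((~Q -> P) -> ~R)): α-rule — add ((~(~P & (~R -> (S <-> ((~R <-> S) -> P)))) -> ((~Q -> P) -> ~R)) & ~(~P & (~R -> (S <-> ((~R <-> S) -> P))))), ~((~Q -> P) -> ~R).
((~(~P & (~R -> (S <-> ((~R <-> S) -> P)))) -> ((~Q -> P) -> ~R)) & ~(~P & (~R -> (S <-> ((~R <-> S) -> P))))): α-rule — add (~(~P & (~R -> (S <-> ((~R <-> S) -> P)))) -> ((~Q -> P) -> ~R)), ~(~P & (~R -> (S <-> ((~R <-> S) -> P)))).
~((~Q -> P) -> ~R): α-rule — add (~Q -> P), ~~R.
(~(~P & (~R -> (S <-> ((~R <-> S) -> P)))) -> ((~Q -> P) -> ~R)): β-rule — branch into ~~(~P & (~R -> (S <-> ((~R <-> S) -> P))))  //  ((~Q -> P) -> ~R).
  branch 1 (add ~~(~P & (~R -> (S <-> ((~R <-> S) -> P))))):
    ~~(~P & (~R -> (S <-> ((~R <-> S) -> P)))): α-rule — add ~P, (~R -> (S <-> ((~R <-> S) -> P))).
    ~(~P & (~R -> (S <-> ((~R <-> S) -> P)))): β-rule — branch into ~~P  //  ~(~R -> (S <-> ((~R <-> S) -> P))).
      branch 1.1 (add ~~P):
        × closes — contains both P and ~P.
      branch 1.2 (add ~(~R -> (S <-> ((~R <-> S) -> P)))):
        ~(~R -> (S <-> ((~R <-> S) -> P))): α-rule — add ~R, ~(S <-> ((~R <-> S) -> P)).
        × closes — contains both R and ~R.
  branch 2 (add ((~Q -> P) -> ~R)):
    ~(~P & (~R -> (S <-> ((~R <-> S) -> P)))): β-rule — branch into ~~P  //  ~(~R -> (S <-> ((~R <-> S) -> P))).
      branch 2.1 (add ~~P):
        (~Q -> P): β-rule — branch into ~~Q  //  P.
          branch 2.1.1 (add ~~Q):
            ((~Q -> P) -> ~R): β-rule — branch into ~(~Q -> P)  //  ~R.
              branch 2.1.1.1 (add ~(~Q -> P)):
                ~(~Q -> P): α-rule — add ~Q, ~P.
                × closes — contains both Q and ~Q.
              branch 2.1.1.2 (add ~R):
                × closes — contains both R and ~R.
          branch 2.1.2 (add P):
            ((~Q -> P) -> ~R): β-rule — branch into ~(~Q -> P)  //  ~R.
              branch 2.1.2.1 (add ~(~Q -> P)):
                ~(~Q -> P): α-rule — add ~Q, ~P.
                × closes — contains both P and ~P.
              branch 2.1.2.2 (add ~R):
                × closes — contains both R and ~R.
      branch 2.2 (add ~(~R -> (S <-> ((~R <-> S) -> P)))):
        ~(~R -> (S <-> ((~R <-> S) -> P))): α-rule — add ~R, ~(S <-> ((~R <-> S) -> P)).
        × closes — contains both R and ~R.
All 7 branches close.
Every branch closed; the formula is unsatisfiable.

Unsatisfiable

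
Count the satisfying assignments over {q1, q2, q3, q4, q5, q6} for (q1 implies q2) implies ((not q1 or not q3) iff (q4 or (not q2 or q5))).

Initial set: {((q1 implies q2) implies ((not q1 or not q3) iff (q4 or (not q2 or q5))))}.
((q1 implies q2) implies ((not q1 or not q3) iff (q4 or (not q2 or q5)))): β-rule — branch into not (q1 implies q2)  //  ((not q1 or not q3) iff (q4 or (not q2 or q5))).
  branch 1 (add not (q1 implies q2)):
    not (q1 implies q2): α-rule — add q1, not q2.
    ○ open, literals {q1=1, q2=0}.
  branch 2 (add ((not q1 or not q3) iff (q4 or (not q2 or q5)))):
    ((not q1 or not q3) iff (q4 or (not q2 or q5))): β-rule — branch into (not q1 or not q3), (q4 or (not q2 or q5))  //  not (not q1 or not q3), not (q4 or (not q2 or q5)).
      branch 2.1 (add (not q1 or not q3), (q4 or (not q2 or q5))):
        (not q1 or not q3): β-rule — branch into not q1  //  not q3.
          branch 2.1.1 (add not q1):
            (q4 or (not q2 or q5)): β-rule — branch into q4  //  (not q2 or q5).
              branch 2.1.1.1 (add q4):
                ○ open, literals {q1=0, q4=1}.
              branch 2.1.1.2 (add (not q2 or q5)):
                (not q2 or q5): β-rule — branch into not q2  //  q5.
                  branch 2.1.1.2.1 (add not q2):
                    ○ open, literals {q1=0, q2=0}.
                  branch 2.1.1.2.2 (add q5):
                    ○ open, literals {q1=0, q5=1}.
          branch 2.1.2 (add not q3):
            (q4 or (not q2 or q5)): β-rule — branch into q4  //  (not q2 or q5).
              branch 2.1.2.1 (add q4):
                ○ open, literals {q3=0, q4=1}.
              branch 2.1.2.2 (add (not q2 or q5)):
                (not q2 or q5): β-rule — branch into not q2  //  q5.
                  branch 2.1.2.2.1 (add not q2):
                    ○ open, literals {q2=0, q3=0}.
                  branch 2.1.2.2.2 (add q5):
                    ○ open, literals {q3=0, q5=1}.
      branch 2.2 (add not (not q1 or not q3), not (q4 or (not q2 or q5))):
        not (not q1 or not q3): α-rule — add not not q1, not not q3.
        not (q4 or (not q2 or q5)): α-rule — add not q4, not (not q2 or q5).
        not (not q2 or q5): α-rule — add not not q2, not q5.
        ○ open, literals {q1=1, q2=1, q3=1, q4=0, q5=0}.
0 branches closed, 8 open.
Each open branch fixes some atoms; the unmentioned ones are free. Counting distinct full assignments: branch {q1=1, q2=0} (q3, q4, q5, q6) contributes 16 new; branch {q1=0, q4=1} (q2, q3, q5, q6) contributes 16 new; branch {q1=0, q2=0} (q3, q4, q5, q6) contributes 8 new; branch {q1=0, q5=1} (q2, q3, q4, q6) contributes 4 new; branch {q3=0, q4=1} (q1, q2, q5, q6) contributes 4 new; branch {q2=0, q3=0} (q1, q4, q5, q6) contributes 0 new; branch {q3=0, q5=1} (q1, q2, q4, q6) contributes 2 new; branch {q1=1, q2=1, q3=1, q4=0, q5=0} (q6) contributes 2 new. Total: 52.

52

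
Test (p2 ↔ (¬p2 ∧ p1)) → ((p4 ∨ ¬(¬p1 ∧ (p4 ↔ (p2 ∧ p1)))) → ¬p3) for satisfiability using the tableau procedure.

Initial set: {((p2 ↔ (¬p2 ∧ p1)) → ((p4 ∨ ¬(¬p1 ∧ (p4 ↔ (p2 ∧ p1)))) → ¬p3))}.
((p2 ↔ (¬p2 ∧ p1)) → ((p4 ∨ ¬(¬p1 ∧ (p4 ↔ (p2 ∧ p1)))) → ¬p3)): β-rule — branch into ¬(p2 ↔ (¬p2 ∧ p1))  //  ((p4 ∨ ¬(¬p1 ∧ (p4 ↔ (p2 ∧ p1)))) → ¬p3).
  branch 1 (add ¬(p2 ↔ (¬p2 ∧ p1))):
    ¬(p2 ↔ (¬p2 ∧ p1)): β-rule — branch into p2, ¬(¬p2 ∧ p1)  //  ¬p2, (¬p2 ∧ p1).
      branch 1.1 (add p2, ¬(¬p2 ∧ p1)):
        ¬(¬p2 ∧ p1): β-rule — branch into ¬¬p2  //  ¬p1.
          branch 1.1.1 (add ¬¬p2):
            ○ open, literals {p2=1}.
          branch 1.1.2 (add ¬p1):
            ○ open, literals {p1=0, p2=1}.
      branch 1.2 (add ¬p2, (¬p2 ∧ p1)):
        (¬p2 ∧ p1): α-rule — add ¬p2, p1.
        ○ open, literals {p1=1, p2=0}.
  branch 2 (add ((p4 ∨ ¬(¬p1 ∧ (p4 ↔ (p2 ∧ p1)))) → ¬p3)):
    ((p4 ∨ ¬(¬p1 ∧ (p4 ↔ (p2 ∧ p1)))) → ¬p3): β-rule — branch into ¬(p4 ∨ ¬(¬p1 ∧ (p4 ↔ (p2 ∧ p1))))  //  ¬p3.
      branch 2.1 (add ¬(p4 ∨ ¬(¬p1 ∧ (p4 ↔ (p2 ∧ p1))))):
        ¬(p4 ∨ ¬(¬p1 ∧ (p4 ↔ (p2 ∧ p1)))): α-rule — add ¬p4, ¬¬(¬p1 ∧ (p4 ↔ (p2 ∧ p1))).
        ¬¬(¬p1 ∧ (p4 ↔ (p2 ∧ p1))): α-rule — add ¬p1, (p4 ↔ (p2 ∧ p1)).
        (p4 ↔ (p2 ∧ p1)): β-rule — branch into p4, (p2 ∧ p1)  //  ¬p4, ¬(p2 ∧ p1).
          branch 2.1.1 (add p4, (p2 ∧ p1)):
            × closes — contains both p4 and ¬p4.
          branch 2.1.2 (add ¬p4, ¬(p2 ∧ p1)):
            ¬(p2 ∧ p1): β-rule — branch into ¬p2  //  ¬p1.
              branch 2.1.2.1 (add ¬p2):
                ○ open, literals {p1=0, p2=0, p4=0}.
              branch 2.1.2.2 (add ¬p1):
                ○ open, literals {p1=0, p4=0}.
      branch 2.2 (add ¬p3):
        ○ open, literals {p3=0}.
1 branch closed, 6 open.
An open branch gives a satisfying assignment: p2=1.

Satisfiable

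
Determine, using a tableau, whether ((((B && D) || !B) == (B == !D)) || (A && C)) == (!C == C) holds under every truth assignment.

Not valid

Assume the negation and expand:
Initial set: {!(((((B && D) || !B) == (B == !D)) || (A && C)) == (!C == C))}.
!(((((B && D) || !B) == (B == !D)) || (A && C)) == (!C == C)): β-rule — branch into ((((B && D) || !B) == (B == !D)) || (A && C)), !(!C == C)  //  !((((B && D) || !B) == (B == !D)) || (A && C)), (!C == C).
  branch 1 (add ((((B && D) || !B) == (B == !D)) || (A && C)), !(!C == C)):
    ((((B && D) || !B) == (B == !D)) || (A && C)): β-rule — branch into (((B && D) || !B) == (B == !D))  //  (A && C).
      branch 1.1 (add (((B && D) || !B) == (B == !D))):
        !(!C == C): β-rule — branch into !C, !C  //  !!C, C.
          branch 1.1.1 (add !C, !C):
            (((B && D) || !B) == (B == !D)): β-rule — branch into ((B && D) || !B), (B == !D)  //  !((B && D) || !B), !(B == !D).
              branch 1.1.1.1 (add ((B && D) || !B), (B == !D)):
                ((B && D) || !B): β-rule — branch into (B && D)  //  !B.
                  branch 1.1.1.1.1 (add (B && D)):
                    (B && D): α-rule — add B, D.
                    (B == !D): β-rule — branch into B, !D  //  !B, !!D.
                      branch 1.1.1.1.1.1 (add B, !D):
                        × closes — contains both D and !D.
                      branch 1.1.1.1.1.2 (add !B, !!D):
                        × closes — contains both B and !B.
                  branch 1.1.1.1.2 (add !B):
                    (B == !D): β-rule — branch into B, !D  //  !B, !!D.
                      branch 1.1.1.1.2.1 (add B, !D):
                        × closes — contains both B and !B.
                      branch 1.1.1.1.2.2 (add !B, !!D):
                        ○ open, literals {B=F, C=F, D=T}.
              branch 1.1.1.2 (add !((B && D) || !B), !(B == !D)):
                !((B && D) || !B): α-rule — add !(B && D), !!B.
                !(B == !D): β-rule — branch into B, !!D  //  !B, !D.
                  branch 1.1.1.2.1 (add B, !!D):
                    !(B && D): β-rule — branch into !B  //  !D.
                      branch 1.1.1.2.1.1 (add !B):
                        × closes — contains both B and !B.
                      branch 1.1.1.2.1.2 (add !D):
                        × closes — contains both D and !D.
                  branch 1.1.1.2.2 (add !B, !D):
                    × closes — contains both B and !B.
          branch 1.1.2 (add !!C, C):
            (((B && D) || !B) == (B == !D)): β-rule — branch into ((B && D) || !B), (B == !D)  //  !((B && D) || !B), !(B == !D).
              branch 1.1.2.1 (add ((B && D) || !B), (B == !D)):
                ((B && D) || !B): β-rule — branch into (B && D)  //  !B.
                  branch 1.1.2.1.1 (add (B && D)):
                    (B && D): α-rule — add B, D.
                    (B == !D): β-rule — branch into B, !D  //  !B, !!D.
                      branch 1.1.2.1.1.1 (add B, !D):
                        × closes — contains both D and !D.
                      branch 1.1.2.1.1.2 (add !B, !!D):
                        × closes — contains both B and !B.
                  branch 1.1.2.1.2 (add !B):
                    (B == !D): β-rule — branch into B, !D  //  !B, !!D.
                      branch 1.1.2.1.2.1 (add B, !D):
                        × closes — contains both B and !B.
                      branch 1.1.2.1.2.2 (add !B, !!D):
                        ○ open, literals {B=F, C=T, D=T}.
              branch 1.1.2.2 (add !((B && D) || !B), !(B == !D)):
                !((B && D) || !B): α-rule — add !(B && D), !!B.
                !(B == !D): β-rule — branch into B, !!D  //  !B, !D.
                  branch 1.1.2.2.1 (add B, !!D):
                    !(B && D): β-rule — branch into !B  //  !D.
                      branch 1.1.2.2.1.1 (add !B):
                        × closes — contains both B and !B.
                      branch 1.1.2.2.1.2 (add !D):
                        × closes — contains both D and !D.
                  branch 1.1.2.2.2 (add !B, !D):
                    × closes — contains both B and !B.
      branch 1.2 (add (A && C)):
        (A && C): α-rule — add A, C.
        !(!C == C): β-rule — branch into !C, !C  //  !!C, C.
          branch 1.2.1 (add !C, !C):
            × closes — contains both C and !C.
          branch 1.2.2 (add !!C, C):
            ○ open, literals {A=T, C=T}.
  branch 2 (add !((((B && D) || !B) == (B == !D)) || (A && C)), (!C == C)):
    !((((B && D) || !B) == (B == !D)) || (A && C)): α-rule — add !(((B && D) || !B) == (B == !D)), !(A && C).
    (!C == C): β-rule — branch into !C, C  //  !!C, !C.
      branch 2.1 (add !C, C):
        × closes — contains both C and !C.
      branch 2.2 (add !!C, !C):
        × closes — contains both C and !C.
15 branches closed, 3 open.
An open branch gives a countermodel: B=F, C=F, D=T (unmentioned atoms arbitrary); under it the original formula is false.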